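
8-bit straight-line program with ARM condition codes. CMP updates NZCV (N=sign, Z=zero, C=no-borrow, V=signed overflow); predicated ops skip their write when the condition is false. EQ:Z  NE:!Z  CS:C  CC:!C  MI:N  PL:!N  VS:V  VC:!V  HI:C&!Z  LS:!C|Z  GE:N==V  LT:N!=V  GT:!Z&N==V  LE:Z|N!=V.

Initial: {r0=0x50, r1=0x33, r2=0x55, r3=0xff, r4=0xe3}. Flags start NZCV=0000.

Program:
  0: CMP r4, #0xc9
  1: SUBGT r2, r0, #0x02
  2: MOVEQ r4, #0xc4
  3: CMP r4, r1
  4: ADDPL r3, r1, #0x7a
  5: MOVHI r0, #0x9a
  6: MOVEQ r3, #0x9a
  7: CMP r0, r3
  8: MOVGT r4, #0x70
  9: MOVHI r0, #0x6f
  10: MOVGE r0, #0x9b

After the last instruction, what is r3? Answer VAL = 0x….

[0] flags=0010 → (cmp)
[1] flags=0010 GT?T → r2=0x4e
[2] flags=0010 EQ?F → skip
[3] flags=1010 → (cmp)
[4] flags=1010 PL?F → skip
[5] flags=1010 HI?T → r0=0x9a
[6] flags=1010 EQ?F → skip
[7] flags=1000 → (cmp)
[8] flags=1000 GT?F → skip
[9] flags=1000 HI?F → skip
[10] flags=1000 GE?F → skip

VAL = 0xff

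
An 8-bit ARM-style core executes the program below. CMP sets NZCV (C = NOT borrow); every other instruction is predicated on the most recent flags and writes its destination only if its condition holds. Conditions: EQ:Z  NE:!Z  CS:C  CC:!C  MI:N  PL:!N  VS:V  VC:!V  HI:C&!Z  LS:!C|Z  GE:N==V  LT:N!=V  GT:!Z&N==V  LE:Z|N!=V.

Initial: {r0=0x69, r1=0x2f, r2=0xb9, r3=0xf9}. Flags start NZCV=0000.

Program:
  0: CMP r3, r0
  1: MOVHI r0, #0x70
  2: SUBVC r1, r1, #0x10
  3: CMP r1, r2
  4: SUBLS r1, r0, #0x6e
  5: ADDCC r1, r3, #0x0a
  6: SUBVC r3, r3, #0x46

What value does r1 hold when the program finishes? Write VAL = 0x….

VAL = 0x03

[0] flags=1010 → (cmp)
[1] flags=1010 HI?T → r0=0x70
[2] flags=1010 VC?T → r1=0x1f
[3] flags=0000 → (cmp)
[4] flags=0000 LS?T → r1=0x02
[5] flags=0000 CC?T → r1=0x03
[6] flags=0000 VC?T → r3=0xb3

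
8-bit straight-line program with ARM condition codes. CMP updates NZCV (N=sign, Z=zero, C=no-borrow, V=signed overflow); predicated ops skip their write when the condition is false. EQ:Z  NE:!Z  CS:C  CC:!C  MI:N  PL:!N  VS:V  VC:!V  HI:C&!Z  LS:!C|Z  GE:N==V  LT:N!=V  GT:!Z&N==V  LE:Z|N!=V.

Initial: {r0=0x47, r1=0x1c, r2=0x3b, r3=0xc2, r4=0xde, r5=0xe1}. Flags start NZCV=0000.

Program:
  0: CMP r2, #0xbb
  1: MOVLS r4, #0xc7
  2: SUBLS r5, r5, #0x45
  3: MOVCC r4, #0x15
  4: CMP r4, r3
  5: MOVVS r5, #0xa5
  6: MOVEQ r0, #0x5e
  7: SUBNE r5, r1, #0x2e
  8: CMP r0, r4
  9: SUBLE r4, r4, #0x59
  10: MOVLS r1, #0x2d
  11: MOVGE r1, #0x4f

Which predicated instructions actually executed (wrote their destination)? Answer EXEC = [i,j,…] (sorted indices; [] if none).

EXEC = [1,2,3,7,11]

0: ✓ CMP  NZCV=1001
1: ✓ MOVLS  r4←0xc7
2: ✓ SUBLS  r5←0x9c
3: ✓ MOVCC  r4←0x15
4: ✓ CMP  NZCV=0000
5: · MOVVS
6: · MOVEQ
7: ✓ SUBNE  r5←0xee
8: ✓ CMP  NZCV=0010
9: · SUBLE
10: · MOVLS
11: ✓ MOVGE  r1←0x4f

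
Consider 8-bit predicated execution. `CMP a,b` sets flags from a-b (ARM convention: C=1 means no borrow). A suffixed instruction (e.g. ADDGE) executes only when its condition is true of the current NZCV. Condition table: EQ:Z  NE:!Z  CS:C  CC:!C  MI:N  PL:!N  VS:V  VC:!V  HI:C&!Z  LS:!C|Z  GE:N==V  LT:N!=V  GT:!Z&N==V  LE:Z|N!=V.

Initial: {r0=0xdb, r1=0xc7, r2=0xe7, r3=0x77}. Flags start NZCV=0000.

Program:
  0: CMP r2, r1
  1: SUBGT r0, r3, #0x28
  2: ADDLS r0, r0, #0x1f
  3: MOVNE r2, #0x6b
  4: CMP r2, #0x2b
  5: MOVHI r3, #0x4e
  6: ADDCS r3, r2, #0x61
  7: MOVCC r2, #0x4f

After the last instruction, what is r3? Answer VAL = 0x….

VAL = 0xcc

0: ✓ CMP  NZCV=0010
1: ✓ SUBGT  r0←0x4f
2: · ADDLS
3: ✓ MOVNE  r2←0x6b
4: ✓ CMP  NZCV=0010
5: ✓ MOVHI  r3←0x4e
6: ✓ ADDCS  r3←0xcc
7: · MOVCC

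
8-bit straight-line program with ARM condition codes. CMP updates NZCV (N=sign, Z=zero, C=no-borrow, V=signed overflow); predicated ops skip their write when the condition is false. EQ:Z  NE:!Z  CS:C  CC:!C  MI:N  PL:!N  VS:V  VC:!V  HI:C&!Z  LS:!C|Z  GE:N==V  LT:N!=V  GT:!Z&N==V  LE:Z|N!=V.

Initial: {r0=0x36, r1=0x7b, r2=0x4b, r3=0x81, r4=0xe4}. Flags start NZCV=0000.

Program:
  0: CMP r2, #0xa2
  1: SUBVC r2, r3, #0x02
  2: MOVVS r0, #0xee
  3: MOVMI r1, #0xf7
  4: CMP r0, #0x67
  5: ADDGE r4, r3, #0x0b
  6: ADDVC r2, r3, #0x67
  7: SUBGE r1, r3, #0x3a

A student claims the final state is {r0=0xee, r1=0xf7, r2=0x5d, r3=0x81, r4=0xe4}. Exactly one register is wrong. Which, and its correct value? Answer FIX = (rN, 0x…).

FIX = (r2, 0xe8)

[0] flags=1001 → (cmp)
[1] flags=1001 VC?F → skip
[2] flags=1001 VS?T → r0=0xee
[3] flags=1001 MI?T → r1=0xf7
[4] flags=1010 → (cmp)
[5] flags=1010 GE?F → skip
[6] flags=1010 VC?T → r2=0xe8
[7] flags=1010 GE?F → skip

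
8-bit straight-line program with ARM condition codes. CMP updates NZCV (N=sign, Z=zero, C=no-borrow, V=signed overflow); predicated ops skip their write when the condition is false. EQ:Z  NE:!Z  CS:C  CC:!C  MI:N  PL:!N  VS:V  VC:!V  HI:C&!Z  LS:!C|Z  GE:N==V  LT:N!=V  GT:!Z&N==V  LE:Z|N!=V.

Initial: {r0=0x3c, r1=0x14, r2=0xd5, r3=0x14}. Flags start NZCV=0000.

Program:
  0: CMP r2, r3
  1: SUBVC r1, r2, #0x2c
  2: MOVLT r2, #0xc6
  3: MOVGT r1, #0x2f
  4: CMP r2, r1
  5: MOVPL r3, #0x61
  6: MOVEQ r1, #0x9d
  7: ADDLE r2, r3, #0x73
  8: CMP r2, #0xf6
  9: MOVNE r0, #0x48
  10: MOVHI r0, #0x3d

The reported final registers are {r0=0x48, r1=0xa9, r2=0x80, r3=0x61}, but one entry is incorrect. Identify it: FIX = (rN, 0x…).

FIX = (r2, 0xc6)

[0] flags=1010 → (cmp)
[1] flags=1010 VC?T → r1=0xa9
[2] flags=1010 LT?T → r2=0xc6
[3] flags=1010 GT?F → skip
[4] flags=0010 → (cmp)
[5] flags=0010 PL?T → r3=0x61
[6] flags=0010 EQ?F → skip
[7] flags=0010 LE?F → skip
[8] flags=1000 → (cmp)
[9] flags=1000 NE?T → r0=0x48
[10] flags=1000 HI?F → skip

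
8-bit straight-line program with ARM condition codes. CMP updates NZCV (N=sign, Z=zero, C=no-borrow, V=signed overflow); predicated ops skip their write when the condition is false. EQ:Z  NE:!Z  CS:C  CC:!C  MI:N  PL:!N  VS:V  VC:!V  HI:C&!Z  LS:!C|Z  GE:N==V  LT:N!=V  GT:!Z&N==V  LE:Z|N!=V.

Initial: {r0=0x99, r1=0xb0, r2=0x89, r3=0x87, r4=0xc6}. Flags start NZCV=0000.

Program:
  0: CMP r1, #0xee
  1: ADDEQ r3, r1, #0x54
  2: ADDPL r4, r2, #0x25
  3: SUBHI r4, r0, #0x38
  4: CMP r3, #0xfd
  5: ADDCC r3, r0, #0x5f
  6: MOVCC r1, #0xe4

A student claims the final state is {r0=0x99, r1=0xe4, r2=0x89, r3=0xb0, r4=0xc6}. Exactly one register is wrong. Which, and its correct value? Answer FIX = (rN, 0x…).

[0] flags=1000 → (cmp)
[1] flags=1000 EQ?F → skip
[2] flags=1000 PL?F → skip
[3] flags=1000 HI?F → skip
[4] flags=1000 → (cmp)
[5] flags=1000 CC?T → r3=0xf8
[6] flags=1000 CC?T → r1=0xe4

FIX = (r3, 0xf8)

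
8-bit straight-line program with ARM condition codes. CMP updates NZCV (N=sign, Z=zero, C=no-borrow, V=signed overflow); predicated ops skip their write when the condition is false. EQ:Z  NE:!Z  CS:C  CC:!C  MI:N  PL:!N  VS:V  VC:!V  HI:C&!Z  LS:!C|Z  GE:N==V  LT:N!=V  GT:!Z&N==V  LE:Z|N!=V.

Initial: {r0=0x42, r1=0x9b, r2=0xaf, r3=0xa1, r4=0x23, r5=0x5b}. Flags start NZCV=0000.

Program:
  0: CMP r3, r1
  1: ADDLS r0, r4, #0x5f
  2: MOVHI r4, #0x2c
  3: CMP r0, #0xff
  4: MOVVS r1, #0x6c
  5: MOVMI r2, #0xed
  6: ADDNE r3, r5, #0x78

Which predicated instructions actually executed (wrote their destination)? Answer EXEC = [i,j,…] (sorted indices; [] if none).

0: ✓ CMP  NZCV=0010
1: · ADDLS
2: ✓ MOVHI  r4←0x2c
3: ✓ CMP  NZCV=0000
4: · MOVVS
5: · MOVMI
6: ✓ ADDNE  r3←0xd3

EXEC = [2,6]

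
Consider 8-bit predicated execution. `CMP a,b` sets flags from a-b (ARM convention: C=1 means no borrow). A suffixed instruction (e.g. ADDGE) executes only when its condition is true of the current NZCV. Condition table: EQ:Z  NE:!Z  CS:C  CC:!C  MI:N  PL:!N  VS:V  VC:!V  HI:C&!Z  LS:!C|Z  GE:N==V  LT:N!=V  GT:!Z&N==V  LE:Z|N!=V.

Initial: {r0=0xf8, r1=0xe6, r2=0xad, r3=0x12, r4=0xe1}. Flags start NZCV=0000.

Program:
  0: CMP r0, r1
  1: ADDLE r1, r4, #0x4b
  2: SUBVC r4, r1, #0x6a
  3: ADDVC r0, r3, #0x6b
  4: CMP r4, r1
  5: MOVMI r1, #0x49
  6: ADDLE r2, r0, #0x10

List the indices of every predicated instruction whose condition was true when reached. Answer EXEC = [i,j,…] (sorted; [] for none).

[0] flags=0010 → (cmp)
[1] flags=0010 LE?F → skip
[2] flags=0010 VC?T → r4=0x7c
[3] flags=0010 VC?T → r0=0x7d
[4] flags=1001 → (cmp)
[5] flags=1001 MI?T → r1=0x49
[6] flags=1001 LE?F → skip

EXEC = [2,3,5]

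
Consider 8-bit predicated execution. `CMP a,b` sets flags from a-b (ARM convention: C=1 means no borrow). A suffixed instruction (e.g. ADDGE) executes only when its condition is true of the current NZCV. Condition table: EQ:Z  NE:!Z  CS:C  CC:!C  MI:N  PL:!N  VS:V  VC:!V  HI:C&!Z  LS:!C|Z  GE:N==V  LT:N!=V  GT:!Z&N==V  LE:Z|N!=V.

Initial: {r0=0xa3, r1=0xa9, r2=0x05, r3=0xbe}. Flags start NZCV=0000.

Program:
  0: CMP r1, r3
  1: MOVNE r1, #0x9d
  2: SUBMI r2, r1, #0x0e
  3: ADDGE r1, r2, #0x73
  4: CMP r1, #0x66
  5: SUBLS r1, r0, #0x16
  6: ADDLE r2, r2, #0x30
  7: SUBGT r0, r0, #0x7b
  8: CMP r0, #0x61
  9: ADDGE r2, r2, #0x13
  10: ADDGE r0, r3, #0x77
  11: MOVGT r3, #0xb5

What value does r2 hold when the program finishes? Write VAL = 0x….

0: ✓ CMP  NZCV=1000
1: ✓ MOVNE  r1←0x9d
2: ✓ SUBMI  r2←0x8f
3: · ADDGE
4: ✓ CMP  NZCV=0011
5: · SUBLS
6: ✓ ADDLE  r2←0xbf
7: · SUBGT
8: ✓ CMP  NZCV=0011
9: · ADDGE
10: · ADDGE
11: · MOVGT

VAL = 0xbf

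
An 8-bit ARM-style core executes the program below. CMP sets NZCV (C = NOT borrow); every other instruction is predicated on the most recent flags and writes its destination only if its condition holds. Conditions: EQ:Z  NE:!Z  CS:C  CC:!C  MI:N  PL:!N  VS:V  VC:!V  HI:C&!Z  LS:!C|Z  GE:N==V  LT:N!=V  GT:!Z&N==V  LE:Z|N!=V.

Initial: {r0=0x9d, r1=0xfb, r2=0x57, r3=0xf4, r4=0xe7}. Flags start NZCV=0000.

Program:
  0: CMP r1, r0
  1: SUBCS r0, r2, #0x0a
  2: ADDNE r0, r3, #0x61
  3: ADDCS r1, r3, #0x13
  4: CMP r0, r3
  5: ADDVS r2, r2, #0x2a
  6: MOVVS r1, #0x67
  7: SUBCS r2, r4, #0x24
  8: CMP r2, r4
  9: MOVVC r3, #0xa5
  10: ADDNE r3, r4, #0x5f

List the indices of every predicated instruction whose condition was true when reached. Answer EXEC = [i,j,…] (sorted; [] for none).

0: ✓ CMP  NZCV=0010
1: ✓ SUBCS  r0←0x4d
2: ✓ ADDNE  r0←0x55
3: ✓ ADDCS  r1←0x07
4: ✓ CMP  NZCV=0000
5: · ADDVS
6: · MOVVS
7: · SUBCS
8: ✓ CMP  NZCV=0000
9: ✓ MOVVC  r3←0xa5
10: ✓ ADDNE  r3←0x46

EXEC = [1,2,3,9,10]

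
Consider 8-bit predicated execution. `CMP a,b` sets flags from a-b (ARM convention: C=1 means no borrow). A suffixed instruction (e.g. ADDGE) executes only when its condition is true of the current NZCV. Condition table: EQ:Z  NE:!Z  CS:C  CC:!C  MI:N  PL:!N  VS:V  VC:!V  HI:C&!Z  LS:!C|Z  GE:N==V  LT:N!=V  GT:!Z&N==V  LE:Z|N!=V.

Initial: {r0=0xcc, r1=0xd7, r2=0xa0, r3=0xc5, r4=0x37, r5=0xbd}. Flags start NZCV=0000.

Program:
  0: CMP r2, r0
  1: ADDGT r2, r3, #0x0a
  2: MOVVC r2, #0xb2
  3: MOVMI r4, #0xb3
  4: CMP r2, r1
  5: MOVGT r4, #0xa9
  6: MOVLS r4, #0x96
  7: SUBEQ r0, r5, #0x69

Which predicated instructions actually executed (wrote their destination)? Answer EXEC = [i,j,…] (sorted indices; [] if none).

0: ✓ CMP  NZCV=1000
1: · ADDGT
2: ✓ MOVVC  r2←0xb2
3: ✓ MOVMI  r4←0xb3
4: ✓ CMP  NZCV=1000
5: · MOVGT
6: ✓ MOVLS  r4←0x96
7: · SUBEQ

EXEC = [2,3,6]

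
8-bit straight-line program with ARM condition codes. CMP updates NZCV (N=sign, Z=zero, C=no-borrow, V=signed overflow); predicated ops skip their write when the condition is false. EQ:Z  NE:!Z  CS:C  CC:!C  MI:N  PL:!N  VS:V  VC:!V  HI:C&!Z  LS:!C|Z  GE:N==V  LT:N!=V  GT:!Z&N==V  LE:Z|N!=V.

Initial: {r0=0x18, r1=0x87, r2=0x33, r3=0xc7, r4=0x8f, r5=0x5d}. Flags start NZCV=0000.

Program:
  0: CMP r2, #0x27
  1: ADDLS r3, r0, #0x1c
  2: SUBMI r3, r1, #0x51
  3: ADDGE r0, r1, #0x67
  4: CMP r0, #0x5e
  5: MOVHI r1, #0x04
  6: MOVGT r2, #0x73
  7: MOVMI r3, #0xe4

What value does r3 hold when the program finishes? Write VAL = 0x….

VAL = 0xe4

[0] flags=0010 → (cmp)
[1] flags=0010 LS?F → skip
[2] flags=0010 MI?F → skip
[3] flags=0010 GE?T → r0=0xee
[4] flags=1010 → (cmp)
[5] flags=1010 HI?T → r1=0x04
[6] flags=1010 GT?F → skip
[7] flags=1010 MI?T → r3=0xe4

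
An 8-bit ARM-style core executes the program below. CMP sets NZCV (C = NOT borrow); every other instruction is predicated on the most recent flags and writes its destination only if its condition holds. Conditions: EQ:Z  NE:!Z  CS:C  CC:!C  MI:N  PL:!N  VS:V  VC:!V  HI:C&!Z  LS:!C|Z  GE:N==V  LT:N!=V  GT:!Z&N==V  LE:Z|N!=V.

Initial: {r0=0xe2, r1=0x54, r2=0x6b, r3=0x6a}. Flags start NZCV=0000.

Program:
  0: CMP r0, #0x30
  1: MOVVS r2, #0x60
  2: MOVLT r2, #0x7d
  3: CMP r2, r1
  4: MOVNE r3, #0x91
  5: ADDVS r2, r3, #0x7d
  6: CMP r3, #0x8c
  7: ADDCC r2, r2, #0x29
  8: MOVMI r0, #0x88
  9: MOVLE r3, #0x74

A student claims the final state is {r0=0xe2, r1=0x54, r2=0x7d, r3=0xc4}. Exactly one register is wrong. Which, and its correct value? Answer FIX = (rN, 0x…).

FIX = (r3, 0x91)

0: ✓ CMP  NZCV=1010
1: · MOVVS
2: ✓ MOVLT  r2←0x7d
3: ✓ CMP  NZCV=0010
4: ✓ MOVNE  r3←0x91
5: · ADDVS
6: ✓ CMP  NZCV=0010
7: · ADDCC
8: · MOVMI
9: · MOVLE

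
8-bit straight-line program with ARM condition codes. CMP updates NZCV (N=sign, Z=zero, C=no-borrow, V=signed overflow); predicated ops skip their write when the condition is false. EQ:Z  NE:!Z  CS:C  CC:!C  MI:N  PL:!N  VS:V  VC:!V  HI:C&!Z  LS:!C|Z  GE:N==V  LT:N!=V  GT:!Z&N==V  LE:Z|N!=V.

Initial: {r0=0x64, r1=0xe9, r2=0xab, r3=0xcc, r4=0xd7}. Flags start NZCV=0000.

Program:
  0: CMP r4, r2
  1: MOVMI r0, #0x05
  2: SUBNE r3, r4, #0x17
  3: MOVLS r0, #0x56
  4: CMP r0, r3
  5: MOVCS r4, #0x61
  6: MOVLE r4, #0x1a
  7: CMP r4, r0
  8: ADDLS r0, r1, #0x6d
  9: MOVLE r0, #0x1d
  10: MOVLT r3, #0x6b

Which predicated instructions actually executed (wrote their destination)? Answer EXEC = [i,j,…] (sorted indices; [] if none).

0: ✓ CMP  NZCV=0010
1: · MOVMI
2: ✓ SUBNE  r3←0xc0
3: · MOVLS
4: ✓ CMP  NZCV=1001
5: · MOVCS
6: · MOVLE
7: ✓ CMP  NZCV=0011
8: · ADDLS
9: ✓ MOVLE  r0←0x1d
10: ✓ MOVLT  r3←0x6b

EXEC = [2,9,10]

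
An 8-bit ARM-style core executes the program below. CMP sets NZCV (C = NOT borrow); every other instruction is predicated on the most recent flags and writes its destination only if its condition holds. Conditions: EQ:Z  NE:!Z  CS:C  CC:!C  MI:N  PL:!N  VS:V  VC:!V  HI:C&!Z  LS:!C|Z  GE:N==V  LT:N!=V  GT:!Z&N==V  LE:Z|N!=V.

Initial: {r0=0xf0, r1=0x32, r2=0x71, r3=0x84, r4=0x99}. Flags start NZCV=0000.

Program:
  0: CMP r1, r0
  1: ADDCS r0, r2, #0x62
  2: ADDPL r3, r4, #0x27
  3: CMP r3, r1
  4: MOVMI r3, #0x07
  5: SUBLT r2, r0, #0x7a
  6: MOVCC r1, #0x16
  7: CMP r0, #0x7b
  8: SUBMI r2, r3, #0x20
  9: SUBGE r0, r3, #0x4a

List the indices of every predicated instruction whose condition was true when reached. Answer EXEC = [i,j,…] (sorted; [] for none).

[0] flags=0000 → (cmp)
[1] flags=0000 CS?F → skip
[2] flags=0000 PL?T → r3=0xc0
[3] flags=1010 → (cmp)
[4] flags=1010 MI?T → r3=0x07
[5] flags=1010 LT?T → r2=0x76
[6] flags=1010 CC?F → skip
[7] flags=0011 → (cmp)
[8] flags=0011 MI?F → skip
[9] flags=0011 GE?F → skip

EXEC = [2,4,5]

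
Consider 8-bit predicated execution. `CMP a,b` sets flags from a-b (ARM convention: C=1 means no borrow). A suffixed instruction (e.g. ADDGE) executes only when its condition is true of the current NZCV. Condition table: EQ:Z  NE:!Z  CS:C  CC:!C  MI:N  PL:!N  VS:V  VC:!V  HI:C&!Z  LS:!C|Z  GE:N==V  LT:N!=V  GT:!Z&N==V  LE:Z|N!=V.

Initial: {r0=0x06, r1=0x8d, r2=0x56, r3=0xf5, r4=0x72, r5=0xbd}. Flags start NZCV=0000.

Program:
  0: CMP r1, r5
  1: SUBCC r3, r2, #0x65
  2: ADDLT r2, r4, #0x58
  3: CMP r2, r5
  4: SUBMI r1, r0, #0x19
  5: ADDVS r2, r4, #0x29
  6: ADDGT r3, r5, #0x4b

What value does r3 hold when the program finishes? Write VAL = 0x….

VAL = 0x08

0: ✓ CMP  NZCV=1000
1: ✓ SUBCC  r3←0xf1
2: ✓ ADDLT  r2←0xca
3: ✓ CMP  NZCV=0010
4: · SUBMI
5: · ADDVS
6: ✓ ADDGT  r3←0x08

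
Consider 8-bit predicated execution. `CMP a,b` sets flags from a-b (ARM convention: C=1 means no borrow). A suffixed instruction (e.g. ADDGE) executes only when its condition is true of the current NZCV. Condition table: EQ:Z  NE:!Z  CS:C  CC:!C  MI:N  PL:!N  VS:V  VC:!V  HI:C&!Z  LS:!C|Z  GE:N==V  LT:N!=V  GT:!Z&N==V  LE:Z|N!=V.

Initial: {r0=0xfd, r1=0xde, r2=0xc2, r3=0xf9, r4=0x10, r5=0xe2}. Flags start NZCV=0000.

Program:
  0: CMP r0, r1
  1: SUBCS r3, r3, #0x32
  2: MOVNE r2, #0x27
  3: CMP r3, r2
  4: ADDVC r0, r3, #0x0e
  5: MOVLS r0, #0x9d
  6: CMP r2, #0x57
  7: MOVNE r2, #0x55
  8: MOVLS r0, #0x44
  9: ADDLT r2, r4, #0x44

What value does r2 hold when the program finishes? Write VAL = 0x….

[0] flags=0010 → (cmp)
[1] flags=0010 CS?T → r3=0xc7
[2] flags=0010 NE?T → r2=0x27
[3] flags=1010 → (cmp)
[4] flags=1010 VC?T → r0=0xd5
[5] flags=1010 LS?F → skip
[6] flags=1000 → (cmp)
[7] flags=1000 NE?T → r2=0x55
[8] flags=1000 LS?T → r0=0x44
[9] flags=1000 LT?T → r2=0x54

VAL = 0x54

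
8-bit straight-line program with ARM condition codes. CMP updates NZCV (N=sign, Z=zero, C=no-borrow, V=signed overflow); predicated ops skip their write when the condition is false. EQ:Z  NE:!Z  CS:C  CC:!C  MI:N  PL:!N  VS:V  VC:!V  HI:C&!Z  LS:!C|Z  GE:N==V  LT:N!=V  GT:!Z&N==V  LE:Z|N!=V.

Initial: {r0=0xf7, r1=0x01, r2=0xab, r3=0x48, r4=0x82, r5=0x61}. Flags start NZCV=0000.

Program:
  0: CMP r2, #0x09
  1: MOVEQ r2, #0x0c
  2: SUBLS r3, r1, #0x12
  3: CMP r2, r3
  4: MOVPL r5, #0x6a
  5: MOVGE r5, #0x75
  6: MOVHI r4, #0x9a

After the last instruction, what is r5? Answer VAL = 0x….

VAL = 0x6a

[0] flags=1010 → (cmp)
[1] flags=1010 EQ?F → skip
[2] flags=1010 LS?F → skip
[3] flags=0011 → (cmp)
[4] flags=0011 PL?T → r5=0x6a
[5] flags=0011 GE?F → skip
[6] flags=0011 HI?T → r4=0x9a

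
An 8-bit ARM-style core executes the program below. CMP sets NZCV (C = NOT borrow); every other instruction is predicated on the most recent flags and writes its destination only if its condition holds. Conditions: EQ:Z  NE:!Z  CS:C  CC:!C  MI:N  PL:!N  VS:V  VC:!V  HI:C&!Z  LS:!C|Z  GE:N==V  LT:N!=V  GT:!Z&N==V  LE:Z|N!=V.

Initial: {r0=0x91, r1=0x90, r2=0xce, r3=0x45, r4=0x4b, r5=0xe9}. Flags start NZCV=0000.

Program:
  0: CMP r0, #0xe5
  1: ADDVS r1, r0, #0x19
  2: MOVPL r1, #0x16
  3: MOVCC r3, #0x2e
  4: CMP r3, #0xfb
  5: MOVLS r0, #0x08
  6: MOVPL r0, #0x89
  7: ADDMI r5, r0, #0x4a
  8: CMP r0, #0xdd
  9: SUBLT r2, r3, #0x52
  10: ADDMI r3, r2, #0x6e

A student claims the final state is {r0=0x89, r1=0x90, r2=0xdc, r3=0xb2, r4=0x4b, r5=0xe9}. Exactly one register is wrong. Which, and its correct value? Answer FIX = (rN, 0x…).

FIX = (r3, 0x4a)

0: ✓ CMP  NZCV=1000
1: · ADDVS
2: · MOVPL
3: ✓ MOVCC  r3←0x2e
4: ✓ CMP  NZCV=0000
5: ✓ MOVLS  r0←0x08
6: ✓ MOVPL  r0←0x89
7: · ADDMI
8: ✓ CMP  NZCV=1000
9: ✓ SUBLT  r2←0xdc
10: ✓ ADDMI  r3←0x4a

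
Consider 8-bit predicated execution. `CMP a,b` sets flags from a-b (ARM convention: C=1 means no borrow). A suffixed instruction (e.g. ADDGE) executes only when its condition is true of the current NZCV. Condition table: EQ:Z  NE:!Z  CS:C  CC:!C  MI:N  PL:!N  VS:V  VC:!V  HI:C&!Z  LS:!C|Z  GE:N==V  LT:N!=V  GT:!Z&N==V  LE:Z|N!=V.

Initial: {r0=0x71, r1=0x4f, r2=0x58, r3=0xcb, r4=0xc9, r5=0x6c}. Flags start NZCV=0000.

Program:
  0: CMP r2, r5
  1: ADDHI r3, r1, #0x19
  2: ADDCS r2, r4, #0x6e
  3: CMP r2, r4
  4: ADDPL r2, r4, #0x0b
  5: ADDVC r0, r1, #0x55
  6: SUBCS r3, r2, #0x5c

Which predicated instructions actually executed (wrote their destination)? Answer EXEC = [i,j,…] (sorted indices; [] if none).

0: ✓ CMP  NZCV=1000
1: · ADDHI
2: · ADDCS
3: ✓ CMP  NZCV=1001
4: · ADDPL
5: · ADDVC
6: · SUBCS

EXEC = []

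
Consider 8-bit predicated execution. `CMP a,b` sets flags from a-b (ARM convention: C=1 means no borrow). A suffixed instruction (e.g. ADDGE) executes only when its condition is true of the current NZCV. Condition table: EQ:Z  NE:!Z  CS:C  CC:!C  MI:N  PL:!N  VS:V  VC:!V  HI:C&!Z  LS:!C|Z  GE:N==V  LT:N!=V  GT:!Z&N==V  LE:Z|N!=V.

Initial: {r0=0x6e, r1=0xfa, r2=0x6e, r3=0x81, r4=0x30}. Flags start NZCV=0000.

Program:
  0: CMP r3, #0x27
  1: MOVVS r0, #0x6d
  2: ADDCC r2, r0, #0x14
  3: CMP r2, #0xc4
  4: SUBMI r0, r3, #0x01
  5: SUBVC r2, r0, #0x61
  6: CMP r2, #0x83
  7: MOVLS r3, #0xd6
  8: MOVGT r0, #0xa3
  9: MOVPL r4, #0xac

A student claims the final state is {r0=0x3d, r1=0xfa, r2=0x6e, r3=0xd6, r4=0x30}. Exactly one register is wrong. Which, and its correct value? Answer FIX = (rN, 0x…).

FIX = (r0, 0xa3)

0: ✓ CMP  NZCV=0011
1: ✓ MOVVS  r0←0x6d
2: · ADDCC
3: ✓ CMP  NZCV=1001
4: ✓ SUBMI  r0←0x80
5: · SUBVC
6: ✓ CMP  NZCV=1001
7: ✓ MOVLS  r3←0xd6
8: ✓ MOVGT  r0←0xa3
9: · MOVPL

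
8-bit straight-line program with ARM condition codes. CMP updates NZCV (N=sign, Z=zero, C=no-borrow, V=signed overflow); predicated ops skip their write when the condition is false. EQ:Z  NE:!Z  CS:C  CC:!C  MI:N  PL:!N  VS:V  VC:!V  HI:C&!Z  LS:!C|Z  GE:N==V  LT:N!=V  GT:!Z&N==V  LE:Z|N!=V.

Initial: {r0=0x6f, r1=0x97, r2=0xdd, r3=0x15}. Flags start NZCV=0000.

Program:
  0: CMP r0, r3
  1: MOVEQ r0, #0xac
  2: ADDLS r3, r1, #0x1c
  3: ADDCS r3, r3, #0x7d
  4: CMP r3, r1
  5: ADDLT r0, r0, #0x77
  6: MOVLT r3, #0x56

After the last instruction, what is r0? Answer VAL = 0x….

VAL = 0xe6

[0] flags=0010 → (cmp)
[1] flags=0010 EQ?F → skip
[2] flags=0010 LS?F → skip
[3] flags=0010 CS?T → r3=0x92
[4] flags=1000 → (cmp)
[5] flags=1000 LT?T → r0=0xe6
[6] flags=1000 LT?T → r3=0x56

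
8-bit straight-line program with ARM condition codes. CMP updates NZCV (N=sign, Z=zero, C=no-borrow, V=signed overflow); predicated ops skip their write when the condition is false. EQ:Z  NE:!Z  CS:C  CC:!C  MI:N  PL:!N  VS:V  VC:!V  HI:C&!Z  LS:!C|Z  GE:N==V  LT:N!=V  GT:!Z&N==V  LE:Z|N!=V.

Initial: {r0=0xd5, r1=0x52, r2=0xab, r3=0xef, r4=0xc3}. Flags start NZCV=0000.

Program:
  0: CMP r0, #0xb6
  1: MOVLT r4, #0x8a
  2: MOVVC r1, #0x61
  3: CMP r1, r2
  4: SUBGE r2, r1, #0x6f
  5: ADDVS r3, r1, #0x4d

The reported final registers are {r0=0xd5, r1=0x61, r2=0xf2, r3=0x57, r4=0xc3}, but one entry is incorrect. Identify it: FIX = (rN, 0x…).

[0] flags=0010 → (cmp)
[1] flags=0010 LT?F → skip
[2] flags=0010 VC?T → r1=0x61
[3] flags=1001 → (cmp)
[4] flags=1001 GE?T → r2=0xf2
[5] flags=1001 VS?T → r3=0xae

FIX = (r3, 0xae)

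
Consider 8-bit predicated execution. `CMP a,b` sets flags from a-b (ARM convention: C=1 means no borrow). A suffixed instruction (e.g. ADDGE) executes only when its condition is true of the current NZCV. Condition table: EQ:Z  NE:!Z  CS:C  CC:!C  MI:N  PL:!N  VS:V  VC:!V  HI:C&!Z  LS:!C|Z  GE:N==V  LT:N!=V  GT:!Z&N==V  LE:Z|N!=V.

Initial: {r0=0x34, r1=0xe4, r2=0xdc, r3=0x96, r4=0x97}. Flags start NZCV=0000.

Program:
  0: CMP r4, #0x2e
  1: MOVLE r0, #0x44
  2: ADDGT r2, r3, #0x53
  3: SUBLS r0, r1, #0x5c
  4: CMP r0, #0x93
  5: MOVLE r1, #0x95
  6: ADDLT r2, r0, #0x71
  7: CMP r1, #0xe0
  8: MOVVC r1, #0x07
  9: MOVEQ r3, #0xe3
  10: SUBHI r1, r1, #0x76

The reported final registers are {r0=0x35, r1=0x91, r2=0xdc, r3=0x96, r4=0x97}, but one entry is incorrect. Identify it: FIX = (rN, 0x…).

FIX = (r0, 0x44)

[0] flags=0011 → (cmp)
[1] flags=0011 LE?T → r0=0x44
[2] flags=0011 GT?F → skip
[3] flags=0011 LS?F → skip
[4] flags=1001 → (cmp)
[5] flags=1001 LE?F → skip
[6] flags=1001 LT?F → skip
[7] flags=0010 → (cmp)
[8] flags=0010 VC?T → r1=0x07
[9] flags=0010 EQ?F → skip
[10] flags=0010 HI?T → r1=0x91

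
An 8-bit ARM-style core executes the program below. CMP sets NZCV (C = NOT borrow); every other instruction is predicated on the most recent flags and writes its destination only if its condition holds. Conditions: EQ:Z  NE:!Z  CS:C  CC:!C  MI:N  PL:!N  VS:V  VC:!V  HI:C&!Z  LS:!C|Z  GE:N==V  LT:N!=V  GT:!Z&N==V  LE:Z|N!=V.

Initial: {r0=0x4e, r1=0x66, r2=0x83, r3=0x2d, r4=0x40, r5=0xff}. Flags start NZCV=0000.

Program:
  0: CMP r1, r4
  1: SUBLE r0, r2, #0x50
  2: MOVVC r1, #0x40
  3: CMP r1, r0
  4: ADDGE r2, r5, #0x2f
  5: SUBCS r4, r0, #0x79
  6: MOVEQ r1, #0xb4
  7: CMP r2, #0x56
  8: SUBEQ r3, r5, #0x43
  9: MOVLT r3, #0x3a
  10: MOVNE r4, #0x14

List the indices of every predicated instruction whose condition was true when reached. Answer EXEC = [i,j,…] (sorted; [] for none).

EXEC = [2,9,10]

[0] flags=0010 → (cmp)
[1] flags=0010 LE?F → skip
[2] flags=0010 VC?T → r1=0x40
[3] flags=1000 → (cmp)
[4] flags=1000 GE?F → skip
[5] flags=1000 CS?F → skip
[6] flags=1000 EQ?F → skip
[7] flags=0011 → (cmp)
[8] flags=0011 EQ?F → skip
[9] flags=0011 LT?T → r3=0x3a
[10] flags=0011 NE?T → r4=0x14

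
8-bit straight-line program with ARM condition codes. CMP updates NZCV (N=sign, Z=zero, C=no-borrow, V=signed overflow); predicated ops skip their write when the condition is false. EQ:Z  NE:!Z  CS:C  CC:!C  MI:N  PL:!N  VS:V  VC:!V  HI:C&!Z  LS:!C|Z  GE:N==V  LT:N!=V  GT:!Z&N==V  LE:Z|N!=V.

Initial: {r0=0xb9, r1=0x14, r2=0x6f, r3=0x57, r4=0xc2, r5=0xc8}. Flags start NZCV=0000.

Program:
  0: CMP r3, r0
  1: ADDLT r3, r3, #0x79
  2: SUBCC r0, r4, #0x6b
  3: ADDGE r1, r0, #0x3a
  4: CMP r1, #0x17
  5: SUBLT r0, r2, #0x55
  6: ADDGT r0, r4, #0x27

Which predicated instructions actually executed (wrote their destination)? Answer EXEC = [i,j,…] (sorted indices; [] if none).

0: ✓ CMP  NZCV=1001
1: · ADDLT
2: ✓ SUBCC  r0←0x57
3: ✓ ADDGE  r1←0x91
4: ✓ CMP  NZCV=0011
5: ✓ SUBLT  r0←0x1a
6: · ADDGT

EXEC = [2,3,5]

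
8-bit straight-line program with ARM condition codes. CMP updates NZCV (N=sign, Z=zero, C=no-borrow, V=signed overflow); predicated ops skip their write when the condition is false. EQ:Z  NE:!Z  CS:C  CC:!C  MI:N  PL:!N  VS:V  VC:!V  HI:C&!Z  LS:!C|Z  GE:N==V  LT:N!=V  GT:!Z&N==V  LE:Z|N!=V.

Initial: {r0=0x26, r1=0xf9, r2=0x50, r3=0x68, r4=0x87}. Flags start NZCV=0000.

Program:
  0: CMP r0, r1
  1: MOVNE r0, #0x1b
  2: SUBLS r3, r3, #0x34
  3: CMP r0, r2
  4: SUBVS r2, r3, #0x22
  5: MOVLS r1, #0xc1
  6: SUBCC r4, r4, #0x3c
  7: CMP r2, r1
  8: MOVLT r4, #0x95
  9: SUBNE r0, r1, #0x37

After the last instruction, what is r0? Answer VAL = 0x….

[0] flags=0000 → (cmp)
[1] flags=0000 NE?T → r0=0x1b
[2] flags=0000 LS?T → r3=0x34
[3] flags=1000 → (cmp)
[4] flags=1000 VS?F → skip
[5] flags=1000 LS?T → r1=0xc1
[6] flags=1000 CC?T → r4=0x4b
[7] flags=1001 → (cmp)
[8] flags=1001 LT?F → skip
[9] flags=1001 NE?T → r0=0x8a

VAL = 0x8a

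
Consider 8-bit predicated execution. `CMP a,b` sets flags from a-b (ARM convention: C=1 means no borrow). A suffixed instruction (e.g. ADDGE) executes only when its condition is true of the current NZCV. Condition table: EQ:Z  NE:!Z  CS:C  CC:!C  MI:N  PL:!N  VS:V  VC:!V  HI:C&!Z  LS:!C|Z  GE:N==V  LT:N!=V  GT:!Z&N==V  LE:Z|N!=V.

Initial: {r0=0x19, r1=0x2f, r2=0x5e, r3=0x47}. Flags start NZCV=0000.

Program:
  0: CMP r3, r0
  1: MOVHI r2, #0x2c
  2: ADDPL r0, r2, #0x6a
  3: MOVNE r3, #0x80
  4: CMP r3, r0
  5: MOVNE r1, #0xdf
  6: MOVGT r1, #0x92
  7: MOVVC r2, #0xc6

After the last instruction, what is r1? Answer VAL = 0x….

[0] flags=0010 → (cmp)
[1] flags=0010 HI?T → r2=0x2c
[2] flags=0010 PL?T → r0=0x96
[3] flags=0010 NE?T → r3=0x80
[4] flags=1000 → (cmp)
[5] flags=1000 NE?T → r1=0xdf
[6] flags=1000 GT?F → skip
[7] flags=1000 VC?T → r2=0xc6

VAL = 0xdf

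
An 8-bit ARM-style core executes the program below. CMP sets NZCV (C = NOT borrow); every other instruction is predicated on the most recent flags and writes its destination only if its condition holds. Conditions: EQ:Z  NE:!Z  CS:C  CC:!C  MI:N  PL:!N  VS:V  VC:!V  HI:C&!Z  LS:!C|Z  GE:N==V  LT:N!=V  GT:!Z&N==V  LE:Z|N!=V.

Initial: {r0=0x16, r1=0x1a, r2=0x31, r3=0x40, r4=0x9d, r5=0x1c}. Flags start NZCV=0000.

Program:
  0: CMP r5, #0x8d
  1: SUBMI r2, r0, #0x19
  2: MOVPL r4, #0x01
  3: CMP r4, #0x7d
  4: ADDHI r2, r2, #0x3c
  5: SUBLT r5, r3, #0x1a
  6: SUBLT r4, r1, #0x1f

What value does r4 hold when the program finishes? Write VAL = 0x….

VAL = 0xfb

[0] flags=1001 → (cmp)
[1] flags=1001 MI?T → r2=0xfd
[2] flags=1001 PL?F → skip
[3] flags=0011 → (cmp)
[4] flags=0011 HI?T → r2=0x39
[5] flags=0011 LT?T → r5=0x26
[6] flags=0011 LT?T → r4=0xfb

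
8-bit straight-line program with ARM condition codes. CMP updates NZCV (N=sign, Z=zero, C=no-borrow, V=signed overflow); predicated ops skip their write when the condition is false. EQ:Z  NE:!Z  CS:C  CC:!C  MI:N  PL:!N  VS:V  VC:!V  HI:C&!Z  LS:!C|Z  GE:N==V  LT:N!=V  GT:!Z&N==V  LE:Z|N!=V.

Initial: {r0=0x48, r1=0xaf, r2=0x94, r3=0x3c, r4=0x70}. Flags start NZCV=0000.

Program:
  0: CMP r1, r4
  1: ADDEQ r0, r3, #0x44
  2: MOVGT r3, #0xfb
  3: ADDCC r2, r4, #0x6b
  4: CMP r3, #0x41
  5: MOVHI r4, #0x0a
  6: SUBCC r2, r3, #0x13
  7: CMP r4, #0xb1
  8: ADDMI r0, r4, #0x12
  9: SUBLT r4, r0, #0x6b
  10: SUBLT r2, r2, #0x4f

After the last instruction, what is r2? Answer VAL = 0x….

[0] flags=0011 → (cmp)
[1] flags=0011 EQ?F → skip
[2] flags=0011 GT?F → skip
[3] flags=0011 CC?F → skip
[4] flags=1000 → (cmp)
[5] flags=1000 HI?F → skip
[6] flags=1000 CC?T → r2=0x29
[7] flags=1001 → (cmp)
[8] flags=1001 MI?T → r0=0x82
[9] flags=1001 LT?F → skip
[10] flags=1001 LT?F → skip

VAL = 0x29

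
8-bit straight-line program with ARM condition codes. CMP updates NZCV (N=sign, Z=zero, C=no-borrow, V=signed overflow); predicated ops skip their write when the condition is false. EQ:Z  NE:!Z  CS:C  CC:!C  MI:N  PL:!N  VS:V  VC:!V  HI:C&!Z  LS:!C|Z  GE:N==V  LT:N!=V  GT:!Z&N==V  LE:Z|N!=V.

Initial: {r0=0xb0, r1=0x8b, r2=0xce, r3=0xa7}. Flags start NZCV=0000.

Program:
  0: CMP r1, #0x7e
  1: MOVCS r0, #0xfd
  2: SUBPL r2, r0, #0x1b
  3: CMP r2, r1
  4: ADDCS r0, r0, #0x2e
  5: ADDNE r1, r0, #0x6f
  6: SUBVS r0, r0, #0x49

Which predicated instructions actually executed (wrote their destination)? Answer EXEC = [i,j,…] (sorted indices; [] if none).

[0] flags=0011 → (cmp)
[1] flags=0011 CS?T → r0=0xfd
[2] flags=0011 PL?T → r2=0xe2
[3] flags=0010 → (cmp)
[4] flags=0010 CS?T → r0=0x2b
[5] flags=0010 NE?T → r1=0x9a
[6] flags=0010 VS?F → skip

EXEC = [1,2,4,5]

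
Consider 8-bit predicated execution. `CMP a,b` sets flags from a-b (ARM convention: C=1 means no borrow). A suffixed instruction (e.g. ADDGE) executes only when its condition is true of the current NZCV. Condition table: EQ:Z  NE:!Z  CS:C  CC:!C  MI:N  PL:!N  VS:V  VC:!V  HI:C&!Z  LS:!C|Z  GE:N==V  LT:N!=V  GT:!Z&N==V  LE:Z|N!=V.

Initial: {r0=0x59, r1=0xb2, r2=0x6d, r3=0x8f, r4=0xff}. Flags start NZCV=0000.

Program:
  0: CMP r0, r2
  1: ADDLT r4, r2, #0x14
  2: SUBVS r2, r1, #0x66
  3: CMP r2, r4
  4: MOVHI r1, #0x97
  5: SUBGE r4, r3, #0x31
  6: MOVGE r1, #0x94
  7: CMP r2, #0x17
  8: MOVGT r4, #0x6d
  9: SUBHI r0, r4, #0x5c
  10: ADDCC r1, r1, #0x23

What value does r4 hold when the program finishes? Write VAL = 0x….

[0] flags=1000 → (cmp)
[1] flags=1000 LT?T → r4=0x81
[2] flags=1000 VS?F → skip
[3] flags=1001 → (cmp)
[4] flags=1001 HI?F → skip
[5] flags=1001 GE?T → r4=0x5e
[6] flags=1001 GE?T → r1=0x94
[7] flags=0010 → (cmp)
[8] flags=0010 GT?T → r4=0x6d
[9] flags=0010 HI?T → r0=0x11
[10] flags=0010 CC?F → skip

VAL = 0x6d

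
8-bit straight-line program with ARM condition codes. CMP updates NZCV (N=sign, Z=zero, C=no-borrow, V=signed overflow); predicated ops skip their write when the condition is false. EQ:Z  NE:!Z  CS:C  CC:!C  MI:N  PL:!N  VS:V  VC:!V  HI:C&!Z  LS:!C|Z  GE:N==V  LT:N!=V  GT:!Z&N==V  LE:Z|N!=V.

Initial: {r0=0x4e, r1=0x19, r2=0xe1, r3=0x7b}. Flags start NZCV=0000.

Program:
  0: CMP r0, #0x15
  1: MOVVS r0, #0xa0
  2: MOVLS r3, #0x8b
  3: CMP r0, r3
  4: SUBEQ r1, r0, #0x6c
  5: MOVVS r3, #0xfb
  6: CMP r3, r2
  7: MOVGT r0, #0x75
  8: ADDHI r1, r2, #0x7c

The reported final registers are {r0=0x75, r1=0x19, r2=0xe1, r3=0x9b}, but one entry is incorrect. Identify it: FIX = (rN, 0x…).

FIX = (r3, 0x7b)

0: ✓ CMP  NZCV=0010
1: · MOVVS
2: · MOVLS
3: ✓ CMP  NZCV=1000
4: · SUBEQ
5: · MOVVS
6: ✓ CMP  NZCV=1001
7: ✓ MOVGT  r0←0x75
8: · ADDHI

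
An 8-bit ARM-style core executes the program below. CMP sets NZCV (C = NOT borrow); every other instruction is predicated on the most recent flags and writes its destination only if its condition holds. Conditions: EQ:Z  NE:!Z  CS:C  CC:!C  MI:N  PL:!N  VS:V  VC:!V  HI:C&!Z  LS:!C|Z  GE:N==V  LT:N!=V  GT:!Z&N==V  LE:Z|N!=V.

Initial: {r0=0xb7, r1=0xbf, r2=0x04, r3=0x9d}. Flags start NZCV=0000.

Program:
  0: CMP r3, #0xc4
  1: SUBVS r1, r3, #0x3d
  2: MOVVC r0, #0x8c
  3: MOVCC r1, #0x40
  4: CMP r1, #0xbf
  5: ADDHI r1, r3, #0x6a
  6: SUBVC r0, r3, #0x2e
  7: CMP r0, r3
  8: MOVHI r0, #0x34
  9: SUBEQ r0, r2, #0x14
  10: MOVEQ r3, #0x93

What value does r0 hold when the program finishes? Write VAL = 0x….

[0] flags=1000 → (cmp)
[1] flags=1000 VS?F → skip
[2] flags=1000 VC?T → r0=0x8c
[3] flags=1000 CC?T → r1=0x40
[4] flags=1001 → (cmp)
[5] flags=1001 HI?F → skip
[6] flags=1001 VC?F → skip
[7] flags=1000 → (cmp)
[8] flags=1000 HI?F → skip
[9] flags=1000 EQ?F → skip
[10] flags=1000 EQ?F → skip

VAL = 0x8c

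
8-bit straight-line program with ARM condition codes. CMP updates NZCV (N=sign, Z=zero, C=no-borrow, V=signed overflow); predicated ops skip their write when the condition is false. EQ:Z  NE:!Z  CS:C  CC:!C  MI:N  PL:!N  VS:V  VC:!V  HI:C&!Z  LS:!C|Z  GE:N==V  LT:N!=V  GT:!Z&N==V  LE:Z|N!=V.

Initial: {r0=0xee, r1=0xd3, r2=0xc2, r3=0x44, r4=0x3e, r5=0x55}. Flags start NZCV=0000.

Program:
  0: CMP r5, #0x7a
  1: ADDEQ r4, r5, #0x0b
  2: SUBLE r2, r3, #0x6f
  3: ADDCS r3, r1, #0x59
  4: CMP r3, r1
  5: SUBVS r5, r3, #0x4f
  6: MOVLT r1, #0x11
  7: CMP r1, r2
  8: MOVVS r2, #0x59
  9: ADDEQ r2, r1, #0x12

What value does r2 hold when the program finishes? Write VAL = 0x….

VAL = 0xd5

[0] flags=1000 → (cmp)
[1] flags=1000 EQ?F → skip
[2] flags=1000 LE?T → r2=0xd5
[3] flags=1000 CS?F → skip
[4] flags=0000 → (cmp)
[5] flags=0000 VS?F → skip
[6] flags=0000 LT?F → skip
[7] flags=1000 → (cmp)
[8] flags=1000 VS?F → skip
[9] flags=1000 EQ?F → skip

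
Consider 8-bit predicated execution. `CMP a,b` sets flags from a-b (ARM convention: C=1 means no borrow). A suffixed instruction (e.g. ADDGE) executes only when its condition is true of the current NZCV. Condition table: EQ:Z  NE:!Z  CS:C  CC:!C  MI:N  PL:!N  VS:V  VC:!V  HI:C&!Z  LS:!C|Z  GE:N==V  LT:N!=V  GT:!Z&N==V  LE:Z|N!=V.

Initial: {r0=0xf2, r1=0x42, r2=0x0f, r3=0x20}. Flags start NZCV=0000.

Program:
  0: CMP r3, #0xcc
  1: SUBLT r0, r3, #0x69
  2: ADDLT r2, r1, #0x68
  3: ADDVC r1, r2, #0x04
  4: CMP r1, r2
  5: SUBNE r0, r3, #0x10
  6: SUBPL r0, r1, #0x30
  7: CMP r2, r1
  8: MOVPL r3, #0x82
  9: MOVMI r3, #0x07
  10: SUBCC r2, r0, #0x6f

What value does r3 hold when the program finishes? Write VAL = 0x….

VAL = 0x07

0: ✓ CMP  NZCV=0000
1: · SUBLT
2: · ADDLT
3: ✓ ADDVC  r1←0x13
4: ✓ CMP  NZCV=0010
5: ✓ SUBNE  r0←0x10
6: ✓ SUBPL  r0←0xe3
7: ✓ CMP  NZCV=1000
8: · MOVPL
9: ✓ MOVMI  r3←0x07
10: ✓ SUBCC  r2←0x74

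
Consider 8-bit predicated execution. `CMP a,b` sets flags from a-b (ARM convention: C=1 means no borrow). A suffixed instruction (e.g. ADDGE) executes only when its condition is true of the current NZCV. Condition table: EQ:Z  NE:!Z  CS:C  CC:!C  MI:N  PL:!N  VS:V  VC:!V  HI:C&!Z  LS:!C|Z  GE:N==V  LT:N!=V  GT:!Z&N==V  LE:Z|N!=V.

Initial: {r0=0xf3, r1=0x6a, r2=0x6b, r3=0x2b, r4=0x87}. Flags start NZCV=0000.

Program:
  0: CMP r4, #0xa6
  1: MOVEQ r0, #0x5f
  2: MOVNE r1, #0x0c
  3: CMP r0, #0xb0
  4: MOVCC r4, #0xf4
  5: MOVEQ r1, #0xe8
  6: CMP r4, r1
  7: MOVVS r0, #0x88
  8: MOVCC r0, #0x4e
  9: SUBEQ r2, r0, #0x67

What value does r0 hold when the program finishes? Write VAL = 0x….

VAL = 0x88

[0] flags=1000 → (cmp)
[1] flags=1000 EQ?F → skip
[2] flags=1000 NE?T → r1=0x0c
[3] flags=0010 → (cmp)
[4] flags=0010 CC?F → skip
[5] flags=0010 EQ?F → skip
[6] flags=0011 → (cmp)
[7] flags=0011 VS?T → r0=0x88
[8] flags=0011 CC?F → skip
[9] flags=0011 EQ?F → skip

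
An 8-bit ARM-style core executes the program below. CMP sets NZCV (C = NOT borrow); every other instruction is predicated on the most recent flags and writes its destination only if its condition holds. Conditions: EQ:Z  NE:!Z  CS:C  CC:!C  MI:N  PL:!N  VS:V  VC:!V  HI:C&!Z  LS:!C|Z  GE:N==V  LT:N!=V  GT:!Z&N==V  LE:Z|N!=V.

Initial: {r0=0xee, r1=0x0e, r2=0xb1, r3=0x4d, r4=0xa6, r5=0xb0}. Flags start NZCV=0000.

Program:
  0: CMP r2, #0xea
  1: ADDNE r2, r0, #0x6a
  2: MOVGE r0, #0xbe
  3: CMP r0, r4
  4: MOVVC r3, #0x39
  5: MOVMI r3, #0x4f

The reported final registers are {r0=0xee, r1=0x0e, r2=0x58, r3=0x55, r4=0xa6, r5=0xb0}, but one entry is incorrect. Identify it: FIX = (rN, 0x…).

FIX = (r3, 0x39)

0: ✓ CMP  NZCV=1000
1: ✓ ADDNE  r2←0x58
2: · MOVGE
3: ✓ CMP  NZCV=0010
4: ✓ MOVVC  r3←0x39
5: · MOVMI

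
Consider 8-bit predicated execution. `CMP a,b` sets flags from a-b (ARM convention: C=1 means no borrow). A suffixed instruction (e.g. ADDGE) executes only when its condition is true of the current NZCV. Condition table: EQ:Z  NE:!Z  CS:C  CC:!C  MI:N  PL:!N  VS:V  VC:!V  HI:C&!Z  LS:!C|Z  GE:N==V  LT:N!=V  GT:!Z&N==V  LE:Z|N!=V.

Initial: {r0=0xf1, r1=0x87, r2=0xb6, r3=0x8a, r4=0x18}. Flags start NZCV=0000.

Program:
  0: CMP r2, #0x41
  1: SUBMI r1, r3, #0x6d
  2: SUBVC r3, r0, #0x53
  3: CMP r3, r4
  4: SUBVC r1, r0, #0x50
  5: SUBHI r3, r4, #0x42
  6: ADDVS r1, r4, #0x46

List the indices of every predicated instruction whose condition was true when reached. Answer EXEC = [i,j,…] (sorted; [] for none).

EXEC = [5,6]

[0] flags=0011 → (cmp)
[1] flags=0011 MI?F → skip
[2] flags=0011 VC?F → skip
[3] flags=0011 → (cmp)
[4] flags=0011 VC?F → skip
[5] flags=0011 HI?T → r3=0xd6
[6] flags=0011 VS?T → r1=0x5e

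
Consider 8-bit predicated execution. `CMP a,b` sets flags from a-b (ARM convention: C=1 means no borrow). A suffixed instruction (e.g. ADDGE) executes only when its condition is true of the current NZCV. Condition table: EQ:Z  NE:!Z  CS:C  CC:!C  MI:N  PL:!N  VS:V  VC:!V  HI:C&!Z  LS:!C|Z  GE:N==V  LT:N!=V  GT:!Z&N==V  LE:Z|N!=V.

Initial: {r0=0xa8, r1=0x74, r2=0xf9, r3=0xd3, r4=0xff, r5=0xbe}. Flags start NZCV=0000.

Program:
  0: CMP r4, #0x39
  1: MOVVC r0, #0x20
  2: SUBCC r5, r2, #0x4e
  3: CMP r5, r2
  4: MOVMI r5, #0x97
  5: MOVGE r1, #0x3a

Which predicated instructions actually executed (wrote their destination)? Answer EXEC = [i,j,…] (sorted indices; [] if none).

[0] flags=1010 → (cmp)
[1] flags=1010 VC?T → r0=0x20
[2] flags=1010 CC?F → skip
[3] flags=1000 → (cmp)
[4] flags=1000 MI?T → r5=0x97
[5] flags=1000 GE?F → skip

EXEC = [1,4]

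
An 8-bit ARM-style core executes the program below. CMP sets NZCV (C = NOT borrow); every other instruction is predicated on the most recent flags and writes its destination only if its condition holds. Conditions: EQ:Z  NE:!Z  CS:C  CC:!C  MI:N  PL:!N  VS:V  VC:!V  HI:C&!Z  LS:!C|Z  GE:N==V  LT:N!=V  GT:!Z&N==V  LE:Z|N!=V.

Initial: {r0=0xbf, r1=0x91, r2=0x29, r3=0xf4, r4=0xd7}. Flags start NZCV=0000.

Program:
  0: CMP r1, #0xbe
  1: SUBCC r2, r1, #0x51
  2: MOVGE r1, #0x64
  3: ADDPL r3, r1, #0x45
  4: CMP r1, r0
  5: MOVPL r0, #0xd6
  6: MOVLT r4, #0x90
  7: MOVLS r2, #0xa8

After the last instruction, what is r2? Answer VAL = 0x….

VAL = 0xa8

0: ✓ CMP  NZCV=1000
1: ✓ SUBCC  r2←0x40
2: · MOVGE
3: · ADDPL
4: ✓ CMP  NZCV=1000
5: · MOVPL
6: ✓ MOVLT  r4←0x90
7: ✓ MOVLS  r2←0xa8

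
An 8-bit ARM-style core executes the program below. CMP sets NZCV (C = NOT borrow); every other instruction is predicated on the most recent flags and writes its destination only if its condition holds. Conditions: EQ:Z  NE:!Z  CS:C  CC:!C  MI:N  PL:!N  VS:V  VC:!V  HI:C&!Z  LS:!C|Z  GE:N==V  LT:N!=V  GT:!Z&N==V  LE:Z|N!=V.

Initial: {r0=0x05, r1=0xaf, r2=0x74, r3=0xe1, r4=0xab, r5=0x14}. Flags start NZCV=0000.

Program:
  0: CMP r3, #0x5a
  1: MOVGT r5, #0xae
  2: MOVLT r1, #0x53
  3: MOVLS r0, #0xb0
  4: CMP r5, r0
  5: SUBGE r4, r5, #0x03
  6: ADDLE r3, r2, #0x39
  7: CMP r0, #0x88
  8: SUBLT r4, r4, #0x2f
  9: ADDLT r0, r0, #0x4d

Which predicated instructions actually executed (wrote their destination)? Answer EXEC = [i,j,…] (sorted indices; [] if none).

EXEC = [2,5]

[0] flags=1010 → (cmp)
[1] flags=1010 GT?F → skip
[2] flags=1010 LT?T → r1=0x53
[3] flags=1010 LS?F → skip
[4] flags=0010 → (cmp)
[5] flags=0010 GE?T → r4=0x11
[6] flags=0010 LE?F → skip
[7] flags=0000 → (cmp)
[8] flags=0000 LT?F → skip
[9] flags=0000 LT?F → skip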